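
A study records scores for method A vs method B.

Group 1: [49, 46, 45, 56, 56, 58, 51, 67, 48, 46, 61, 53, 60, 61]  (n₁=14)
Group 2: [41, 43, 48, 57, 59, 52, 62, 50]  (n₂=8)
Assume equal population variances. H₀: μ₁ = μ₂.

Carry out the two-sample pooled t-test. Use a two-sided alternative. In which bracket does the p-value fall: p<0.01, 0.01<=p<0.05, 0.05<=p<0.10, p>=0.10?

x̄₁=54.071, s₁=6.833, n₁=14
x̄₂=51.500, s₂=7.502, n₂=8
s_p² = [13·6.833² + 7·7.502²]/20 = 50.0464
SE = √(s_p²·(1/14+1/8)) = 3.1354
t = (54.071−51.500)/3.1354 = 0.8201
df = 20
p-value (two-sided) = 0.42181
→ bracket: p>=0.10

p-value bracket: p>=0.10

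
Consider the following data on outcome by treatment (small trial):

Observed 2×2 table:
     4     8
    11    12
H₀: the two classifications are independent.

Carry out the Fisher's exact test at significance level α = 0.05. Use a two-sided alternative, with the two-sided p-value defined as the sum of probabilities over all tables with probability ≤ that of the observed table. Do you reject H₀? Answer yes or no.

Margins: r₁=12, r₂=23, c₁=15, c₂=20, n=35
p_obs = C(12,4)·C(23,11)/C(35,15); sum pmf over tables with pmf ≤ p_obs
p-value (two-sided) = 0.48854
At α=0.05: p ≥ α → fail to reject H₀

reject H₀: no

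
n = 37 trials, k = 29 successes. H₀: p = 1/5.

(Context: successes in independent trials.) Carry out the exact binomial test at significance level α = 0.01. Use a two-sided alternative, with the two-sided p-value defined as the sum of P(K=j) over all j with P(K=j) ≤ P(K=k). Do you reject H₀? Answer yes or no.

reject H₀: yes

Exact binomial: n=37, k=29, p₀=1/5=0.2000
P(X=j) = C(n,j)·p₀^j·(1−p₀)^(n−j); p = Σ P(X=j) over j with P(X=j) ≤ P(X=29)
p-value (two-sided) = 0.00000
At α=0.01: p < α → reject H₀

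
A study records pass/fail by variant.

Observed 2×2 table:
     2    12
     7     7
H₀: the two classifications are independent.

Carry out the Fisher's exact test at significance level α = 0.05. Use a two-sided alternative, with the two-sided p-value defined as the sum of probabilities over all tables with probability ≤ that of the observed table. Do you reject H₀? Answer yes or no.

Margins: r₁=14, r₂=14, c₁=9, c₂=19, n=28
p_obs = C(14,2)·C(14,7)/C(28,9); sum pmf over tables with pmf ≤ p_obs
p-value (two-sided) = 0.10319
At α=0.05: p ≥ α → fail to reject H₀

reject H₀: no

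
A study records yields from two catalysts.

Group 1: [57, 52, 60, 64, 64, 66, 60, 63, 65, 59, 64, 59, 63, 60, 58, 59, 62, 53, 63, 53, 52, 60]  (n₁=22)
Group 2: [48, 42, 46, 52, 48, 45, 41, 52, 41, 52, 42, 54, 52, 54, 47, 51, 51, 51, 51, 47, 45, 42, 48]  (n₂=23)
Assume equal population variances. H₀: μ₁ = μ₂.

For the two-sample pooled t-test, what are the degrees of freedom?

df = n₁ + n₂ − 2 = 22 + 23 − 2 = 43

degrees of freedom = 43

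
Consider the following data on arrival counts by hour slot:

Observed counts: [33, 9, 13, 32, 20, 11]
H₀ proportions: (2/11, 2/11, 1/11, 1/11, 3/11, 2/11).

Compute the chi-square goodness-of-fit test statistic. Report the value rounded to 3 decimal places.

n = 118; E_i = n·p_i = [21.45, 21.45, 10.73, 10.73, 32.18, 21.45]
χ² = (33−21.45)²/21.45 + (9−21.45)²/21.45 + (13−10.73)²/10.73 + (32−10.73)²/10.73 + (20−32.18)²/32.18 + (11−21.45)²/21.45 = 65.8150
df = 5

test statistic = 65.815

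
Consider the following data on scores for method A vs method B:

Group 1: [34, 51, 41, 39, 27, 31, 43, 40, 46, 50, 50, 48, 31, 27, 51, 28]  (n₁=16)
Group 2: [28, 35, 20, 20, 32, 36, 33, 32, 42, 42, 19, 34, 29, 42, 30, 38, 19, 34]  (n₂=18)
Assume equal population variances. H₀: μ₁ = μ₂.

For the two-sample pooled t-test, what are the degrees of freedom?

degrees of freedom = 32

df = n₁ + n₂ − 2 = 16 + 18 − 2 = 32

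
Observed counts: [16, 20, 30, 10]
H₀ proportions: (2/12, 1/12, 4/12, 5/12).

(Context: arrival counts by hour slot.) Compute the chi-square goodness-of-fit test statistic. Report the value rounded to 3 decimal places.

test statistic = 46.053

n = 76; E_i = n·p_i = [12.67, 6.33, 25.33, 31.67]
χ² = (16−12.67)²/12.67 + (20−6.33)²/6.33 + (30−25.33)²/25.33 + (10−31.67)²/31.67 = 46.0526
df = 3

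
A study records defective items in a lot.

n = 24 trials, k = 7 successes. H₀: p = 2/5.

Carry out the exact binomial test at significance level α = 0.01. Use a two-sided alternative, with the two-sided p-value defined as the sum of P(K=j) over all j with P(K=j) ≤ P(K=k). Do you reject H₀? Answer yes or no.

Exact binomial: n=24, k=7, p₀=2/5=0.4000
P(X=j) = C(n,j)·p₀^j·(1−p₀)^(n−j); p = Σ P(X=j) over j with P(X=j) ≤ P(X=7)
p-value (two-sided) = 0.30621
At α=0.01: p ≥ α → fail to reject H₀

reject H₀: no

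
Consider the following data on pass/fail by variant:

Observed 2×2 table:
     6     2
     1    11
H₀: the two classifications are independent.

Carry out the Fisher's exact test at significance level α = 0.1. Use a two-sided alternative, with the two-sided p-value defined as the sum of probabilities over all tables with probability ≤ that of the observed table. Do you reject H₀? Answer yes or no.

reject H₀: yes

Margins: r₁=8, r₂=12, c₁=7, c₂=13, n=20
p_obs = C(8,6)·C(12,1)/C(20,7); sum pmf over tables with pmf ≤ p_obs
p-value (two-sided) = 0.00444
At α=0.1: p < α → reject H₀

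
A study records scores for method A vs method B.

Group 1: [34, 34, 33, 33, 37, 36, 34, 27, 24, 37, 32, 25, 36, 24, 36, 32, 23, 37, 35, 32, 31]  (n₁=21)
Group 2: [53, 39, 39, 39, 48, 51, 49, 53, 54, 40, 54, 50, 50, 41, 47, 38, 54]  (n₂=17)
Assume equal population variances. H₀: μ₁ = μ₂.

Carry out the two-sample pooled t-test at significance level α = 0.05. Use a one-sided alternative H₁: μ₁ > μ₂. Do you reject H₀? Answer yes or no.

x̄₁=32.000, s₁=4.637, n₁=21
x̄₂=47.000, s₂=6.205, n₂=17
s_p² = [20·4.637² + 16·6.205²]/36 = 29.0556
SE = √(s_p²·(1/21+1/17)) = 1.7586
t = (32.000−47.000)/1.7586 = -8.5294
df = 36
p-value (one-sided, H₁ greater) = 1.00000
At α=0.05: p ≥ α → fail to reject H₀

reject H₀: no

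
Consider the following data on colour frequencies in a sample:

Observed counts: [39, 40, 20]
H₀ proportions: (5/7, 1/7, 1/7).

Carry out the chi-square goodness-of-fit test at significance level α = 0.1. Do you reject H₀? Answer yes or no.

reject H₀: yes

n = 99; E_i = n·p_i = [70.71, 14.14, 14.14]
χ² = (39−70.71)²/70.71 + (40−14.14)²/14.14 + (20−14.14)²/14.14 = 63.9232
df = 2
p-value (upper-tail) = 0.00000
At α=0.1: p < α → reject H₀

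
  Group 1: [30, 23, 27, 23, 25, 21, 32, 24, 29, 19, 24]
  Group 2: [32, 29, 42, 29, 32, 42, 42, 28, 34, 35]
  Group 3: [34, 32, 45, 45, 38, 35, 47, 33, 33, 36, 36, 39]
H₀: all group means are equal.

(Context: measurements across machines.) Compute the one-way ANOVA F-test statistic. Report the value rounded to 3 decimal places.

Group means [25.18, 34.50, 37.75], grand mean 32.576
SSB = Σnᵢ(x̄ᵢ−x̄)² = 959.674; SSW = ΣΣ(x−x̄ᵢ)² = 738.386
MSB = 959.674/2 = 479.8371; MSW = 738.386/30 = 24.6129
F = MSB/MSW = 19.4954
df = (2, 30)

test statistic = 19.495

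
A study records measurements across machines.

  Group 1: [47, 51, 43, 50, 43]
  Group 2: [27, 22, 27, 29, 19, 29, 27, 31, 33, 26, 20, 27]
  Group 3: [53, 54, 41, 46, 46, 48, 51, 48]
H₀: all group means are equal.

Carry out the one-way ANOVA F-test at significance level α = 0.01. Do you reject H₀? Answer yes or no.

Group means [46.80, 26.42, 48.38], grand mean 37.520
SSB = Σnᵢ(x̄ᵢ−x̄)² = 2852.648; SSW = ΣΣ(x−x̄ᵢ)² = 377.592
MSB = 2852.648/2 = 1426.3242; MSW = 377.592/22 = 17.1633
F = MSB/MSW = 83.1033
df = (2, 22)
p-value (upper-tail) = 0.00000
At α=0.01: p < α → reject H₀

reject H₀: yes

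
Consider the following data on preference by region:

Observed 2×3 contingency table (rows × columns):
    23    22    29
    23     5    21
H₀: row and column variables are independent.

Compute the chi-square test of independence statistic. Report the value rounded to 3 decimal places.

test statistic = 7.200

Row totals [74, 49], col totals [46, 27, 50], n=123
χ² = (23−27.67)²/27.67 + (22−16.24)²/16.24 + (29−30.08)²/30.08 + (23−18.33)²/18.33 + (5−10.76)²/10.76 + (21−19.92)²/19.92 = 7.1998
df = 2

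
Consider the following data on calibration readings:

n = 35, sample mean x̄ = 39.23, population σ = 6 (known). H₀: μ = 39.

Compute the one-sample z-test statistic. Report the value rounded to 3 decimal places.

SE = σ/√n = 6/√35 = 1.0142
z = (x̄−μ₀)/SE = (39.23−39)/1.0142 = 0.2268

test statistic = 0.227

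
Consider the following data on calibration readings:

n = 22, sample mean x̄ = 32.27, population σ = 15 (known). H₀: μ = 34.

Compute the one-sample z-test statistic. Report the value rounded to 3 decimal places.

SE = σ/√n = 15/√22 = 3.1980
z = (x̄−μ₀)/SE = (32.27−34)/3.1980 = -0.5410

test statistic = -0.541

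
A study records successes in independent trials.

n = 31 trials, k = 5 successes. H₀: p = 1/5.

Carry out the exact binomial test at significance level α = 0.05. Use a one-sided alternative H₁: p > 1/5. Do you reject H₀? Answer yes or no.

reject H₀: no

Exact binomial: n=31, k=5, p₀=1/5=0.2000
P(X≥5) from Σ C(n,i)·p₀^i·(1−p₀)^(n−i)
p-value (one-sided, H₁ greater) = 0.77127
At α=0.05: p ≥ α → fail to reject H₀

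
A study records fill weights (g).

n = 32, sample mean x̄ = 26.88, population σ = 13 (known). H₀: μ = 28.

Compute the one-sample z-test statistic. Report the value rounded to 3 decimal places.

test statistic = -0.487

SE = σ/√n = 13/√32 = 2.2981
z = (x̄−μ₀)/SE = (26.88−28)/2.2981 = -0.4874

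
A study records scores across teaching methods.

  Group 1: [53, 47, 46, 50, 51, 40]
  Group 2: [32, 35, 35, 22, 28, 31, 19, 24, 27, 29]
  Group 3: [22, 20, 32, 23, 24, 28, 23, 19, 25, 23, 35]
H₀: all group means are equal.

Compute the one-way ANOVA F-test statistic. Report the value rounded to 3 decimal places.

Group means [47.83, 28.20, 24.91], grand mean 31.222
SSB = Σnᵢ(x̄ᵢ−x̄)² = 2185.324; SSW = ΣΣ(x−x̄ᵢ)² = 605.342
MSB = 2185.324/2 = 1092.6621; MSW = 605.342/24 = 25.2226
F = MSB/MSW = 43.3208
df = (2, 24)

test statistic = 43.321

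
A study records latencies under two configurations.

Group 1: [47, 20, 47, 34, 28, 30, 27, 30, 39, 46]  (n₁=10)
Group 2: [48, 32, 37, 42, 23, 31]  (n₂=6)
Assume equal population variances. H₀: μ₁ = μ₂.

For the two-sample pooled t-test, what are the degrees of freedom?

df = n₁ + n₂ − 2 = 10 + 6 − 2 = 14

degrees of freedom = 14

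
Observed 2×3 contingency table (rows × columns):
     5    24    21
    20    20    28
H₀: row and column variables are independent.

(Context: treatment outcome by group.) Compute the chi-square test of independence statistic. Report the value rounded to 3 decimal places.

Row totals [50, 68], col totals [25, 44, 49], n=118
χ² = (5−10.59)²/10.59 + (24−18.64)²/18.64 + (21−20.76)²/20.76 + (20−14.41)²/14.41 + (20−25.36)²/25.36 + (28−28.24)²/28.24 = 7.7994
df = 2

test statistic = 7.799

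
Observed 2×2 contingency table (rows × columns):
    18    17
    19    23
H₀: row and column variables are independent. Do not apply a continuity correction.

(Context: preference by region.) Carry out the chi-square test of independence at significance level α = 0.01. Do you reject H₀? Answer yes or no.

Row totals [35, 42], col totals [37, 40], n=77
χ² = (18−16.82)²/16.82 + (17−18.18)²/18.18 + (19−20.18)²/20.18 + (23−21.82)²/21.82 = 0.2931
df = 1
p-value (upper-tail) = 0.58825
At α=0.01: p ≥ α → fail to reject H₀

reject H₀: no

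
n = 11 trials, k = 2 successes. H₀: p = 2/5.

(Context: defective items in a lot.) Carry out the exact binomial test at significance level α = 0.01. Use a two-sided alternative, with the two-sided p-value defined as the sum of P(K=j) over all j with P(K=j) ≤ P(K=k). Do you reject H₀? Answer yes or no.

Exact binomial: n=11, k=2, p₀=2/5=0.4000
P(X=j) = C(n,j)·p₀^j·(1−p₀)^(n−j); p = Σ P(X=j) over j with P(X=j) ≤ P(X=2)
p-value (two-sided) = 0.21827
At α=0.01: p ≥ α → fail to reject H₀

reject H₀: no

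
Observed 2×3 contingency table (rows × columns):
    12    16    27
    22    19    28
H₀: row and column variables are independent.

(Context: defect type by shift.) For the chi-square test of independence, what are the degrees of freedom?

df = (r−1)(c−1) = (2−1)·(3−1) = 2

degrees of freedom = 2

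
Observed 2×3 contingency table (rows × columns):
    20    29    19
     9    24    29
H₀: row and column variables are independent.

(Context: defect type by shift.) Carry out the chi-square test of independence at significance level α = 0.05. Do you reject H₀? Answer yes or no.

reject H₀: yes

Row totals [68, 62], col totals [29, 53, 48], n=130
χ² = (20−15.17)²/15.17 + (29−27.72)²/27.72 + (19−25.11)²/25.11 + (9−13.83)²/13.83 + (24−25.28)²/25.28 + (29−22.89)²/22.89 = 6.4643
df = 2
p-value (upper-tail) = 0.03947
At α=0.05: p < α → reject H₀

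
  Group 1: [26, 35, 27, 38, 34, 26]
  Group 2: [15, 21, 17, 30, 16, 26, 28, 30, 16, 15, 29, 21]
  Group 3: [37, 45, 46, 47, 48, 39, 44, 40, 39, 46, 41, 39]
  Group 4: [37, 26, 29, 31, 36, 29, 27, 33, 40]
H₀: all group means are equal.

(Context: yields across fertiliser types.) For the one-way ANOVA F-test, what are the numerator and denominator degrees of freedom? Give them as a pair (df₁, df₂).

degrees of freedom = [3, 35]

k = 4 groups, N = 39 total
df = (k−1, N−k) = (4−1, 39−4) = (3, 35)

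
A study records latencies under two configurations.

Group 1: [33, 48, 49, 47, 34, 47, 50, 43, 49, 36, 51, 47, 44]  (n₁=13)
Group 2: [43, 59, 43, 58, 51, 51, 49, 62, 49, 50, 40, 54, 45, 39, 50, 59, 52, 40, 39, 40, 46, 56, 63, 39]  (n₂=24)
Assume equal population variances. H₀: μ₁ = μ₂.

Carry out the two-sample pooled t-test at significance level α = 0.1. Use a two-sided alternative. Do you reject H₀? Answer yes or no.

x̄₁=44.462, s₁=6.200, n₁=13
x̄₂=49.042, s₂=7.743, n₂=24
s_p² = [12·6.200² + 23·7.743²]/35 = 52.5768
SE = √(s_p²·(1/13+1/24)) = 2.4970
t = (44.462−49.042)/2.4970 = -1.8342
df = 35
p-value (two-sided) = 0.07513
At α=0.1: p < α → reject H₀

reject H₀: yes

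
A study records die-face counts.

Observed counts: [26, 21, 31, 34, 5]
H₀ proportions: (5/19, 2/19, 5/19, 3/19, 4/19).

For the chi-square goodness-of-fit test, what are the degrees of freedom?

degrees of freedom = 4

df = k − 1 = 5 − 1 = 4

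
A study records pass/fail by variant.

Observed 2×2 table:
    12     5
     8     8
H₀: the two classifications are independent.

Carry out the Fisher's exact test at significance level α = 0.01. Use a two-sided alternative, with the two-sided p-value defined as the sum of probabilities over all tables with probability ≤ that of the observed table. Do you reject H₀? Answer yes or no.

Margins: r₁=17, r₂=16, c₁=20, c₂=13, n=33
p_obs = C(17,12)·C(16,8)/C(33,20); sum pmf over tables with pmf ≤ p_obs
p-value (two-sided) = 0.29600
At α=0.01: p ≥ α → fail to reject H₀

reject H₀: no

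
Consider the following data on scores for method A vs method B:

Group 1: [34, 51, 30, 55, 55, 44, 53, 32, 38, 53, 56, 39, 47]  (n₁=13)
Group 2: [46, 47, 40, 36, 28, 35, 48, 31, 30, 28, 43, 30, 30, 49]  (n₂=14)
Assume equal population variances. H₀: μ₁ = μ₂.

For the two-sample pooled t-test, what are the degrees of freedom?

df = n₁ + n₂ − 2 = 13 + 14 − 2 = 25

degrees of freedom = 25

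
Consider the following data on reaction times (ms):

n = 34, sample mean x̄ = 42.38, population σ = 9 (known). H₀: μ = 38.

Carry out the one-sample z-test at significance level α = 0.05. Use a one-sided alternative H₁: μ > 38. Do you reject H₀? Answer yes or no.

SE = σ/√n = 9/√34 = 1.5435
z = (x̄−μ₀)/SE = (42.38−38)/1.5435 = 2.8377
p-value (one-sided, H₁ greater) = 0.00227
At α=0.05: p < α → reject H₀

reject H₀: yes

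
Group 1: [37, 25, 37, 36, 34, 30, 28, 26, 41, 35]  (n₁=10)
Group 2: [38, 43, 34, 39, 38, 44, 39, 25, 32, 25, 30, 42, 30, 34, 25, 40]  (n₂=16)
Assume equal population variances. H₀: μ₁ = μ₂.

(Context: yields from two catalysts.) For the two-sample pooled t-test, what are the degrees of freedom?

df = n₁ + n₂ − 2 = 10 + 16 − 2 = 24

degrees of freedom = 24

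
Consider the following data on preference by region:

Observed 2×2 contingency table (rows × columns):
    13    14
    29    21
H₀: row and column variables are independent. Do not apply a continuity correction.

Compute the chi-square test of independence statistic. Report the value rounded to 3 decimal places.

Row totals [27, 50], col totals [42, 35], n=77
χ² = (13−14.73)²/14.73 + (14−12.27)²/12.27 + (29−27.27)²/27.27 + (21−22.73)²/22.73 = 0.6863
df = 1

test statistic = 0.686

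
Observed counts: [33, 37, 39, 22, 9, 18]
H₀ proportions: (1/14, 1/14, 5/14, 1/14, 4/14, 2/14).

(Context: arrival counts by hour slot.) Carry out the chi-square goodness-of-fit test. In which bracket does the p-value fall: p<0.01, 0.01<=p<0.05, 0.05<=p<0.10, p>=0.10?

p-value bracket: p<0.01

n = 158; E_i = n·p_i = [11.29, 11.29, 56.43, 11.29, 45.14, 22.57]
χ² = (33−11.29)²/11.29 + (37−11.29)²/11.29 + (39−56.43)²/56.43 + (22−11.29)²/11.29 + (9−45.14)²/45.14 + (18−22.57)²/22.57 = 145.7867
df = 5
p-value (upper-tail) = 0.00000
→ bracket: p<0.01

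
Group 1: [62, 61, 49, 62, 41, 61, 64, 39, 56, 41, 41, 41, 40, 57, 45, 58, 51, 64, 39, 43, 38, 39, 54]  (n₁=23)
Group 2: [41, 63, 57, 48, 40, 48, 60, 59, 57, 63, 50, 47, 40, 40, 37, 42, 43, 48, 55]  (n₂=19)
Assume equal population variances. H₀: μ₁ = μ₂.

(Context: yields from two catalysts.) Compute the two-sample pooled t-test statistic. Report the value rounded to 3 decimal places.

x̄₁=49.826, s₁=9.754, n₁=23
x̄₂=49.368, s₂=8.558, n₂=19
s_p² = [22·9.754² + 18·8.558²]/40 = 85.2931
SE = √(s_p²·(1/23+1/19)) = 2.8631
t = (49.826−49.368)/2.8631 = 0.1598
df = 40

test statistic = 0.160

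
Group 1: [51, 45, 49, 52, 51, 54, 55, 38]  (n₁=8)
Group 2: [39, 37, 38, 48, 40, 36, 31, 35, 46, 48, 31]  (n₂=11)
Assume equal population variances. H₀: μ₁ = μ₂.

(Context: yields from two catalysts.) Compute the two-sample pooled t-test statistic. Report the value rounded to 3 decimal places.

x̄₁=49.375, s₁=5.528, n₁=8
x̄₂=39.000, s₂=6.083, n₂=11
s_p² = [7·5.528² + 10·6.083²]/17 = 34.3456
SE = √(s_p²·(1/8+1/11)) = 2.7231
t = (49.375−39.000)/2.7231 = 3.8099
df = 17

test statistic = 3.810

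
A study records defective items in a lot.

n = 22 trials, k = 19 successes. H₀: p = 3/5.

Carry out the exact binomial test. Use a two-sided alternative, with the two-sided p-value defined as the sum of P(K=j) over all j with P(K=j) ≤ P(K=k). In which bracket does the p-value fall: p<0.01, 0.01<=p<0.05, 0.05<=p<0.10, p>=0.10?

Exact binomial: n=22, k=19, p₀=3/5=0.6000
P(X=j) = C(n,j)·p₀^j·(1−p₀)^(n−j); p = Σ P(X=j) over j with P(X=j) ≤ P(X=19)
p-value (two-sided) = 0.01461
→ bracket: 0.01<=p<0.05

p-value bracket: 0.01<=p<0.05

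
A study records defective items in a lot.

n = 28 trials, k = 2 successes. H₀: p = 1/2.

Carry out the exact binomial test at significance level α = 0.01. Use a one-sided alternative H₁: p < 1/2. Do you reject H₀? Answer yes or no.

Exact binomial: n=28, k=2, p₀=1/2=0.5000
P(X≤2) from Σ C(n,i)·p₀^i·(1−p₀)^(n−i)
p-value (one-sided, H₁ less) = 0.00000
At α=0.01: p < α → reject H₀

reject H₀: yes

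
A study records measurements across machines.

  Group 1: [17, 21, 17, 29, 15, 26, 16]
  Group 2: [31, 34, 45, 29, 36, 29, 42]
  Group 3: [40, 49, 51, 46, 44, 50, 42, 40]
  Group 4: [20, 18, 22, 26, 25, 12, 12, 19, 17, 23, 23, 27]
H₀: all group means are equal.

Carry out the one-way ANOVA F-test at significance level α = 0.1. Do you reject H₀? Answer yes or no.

reject H₀: yes

Group means [20.14, 35.14, 45.25, 20.33], grand mean 29.206
SSB = Σnᵢ(x̄ᵢ−x̄)² = 3825.678; SSW = ΣΣ(x−x̄ᵢ)² = 825.881
MSB = 3825.678/3 = 1275.2260; MSW = 825.881/30 = 27.5294
F = MSB/MSW = 46.3224
df = (3, 30)
p-value (upper-tail) = 0.00000
At α=0.1: p < α → reject H₀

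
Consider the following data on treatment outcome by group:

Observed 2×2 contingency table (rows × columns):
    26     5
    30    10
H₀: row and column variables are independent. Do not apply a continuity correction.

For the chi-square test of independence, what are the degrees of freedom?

df = (r−1)(c−1) = (2−1)·(2−1) = 1

degrees of freedom = 1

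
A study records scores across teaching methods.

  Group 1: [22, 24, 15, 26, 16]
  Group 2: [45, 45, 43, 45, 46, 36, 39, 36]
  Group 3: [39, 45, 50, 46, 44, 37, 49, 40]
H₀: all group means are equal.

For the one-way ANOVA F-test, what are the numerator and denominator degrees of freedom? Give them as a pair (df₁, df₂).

degrees of freedom = [2, 18]

k = 3 groups, N = 21 total
df = (k−1, N−k) = (3−1, 21−3) = (2, 18)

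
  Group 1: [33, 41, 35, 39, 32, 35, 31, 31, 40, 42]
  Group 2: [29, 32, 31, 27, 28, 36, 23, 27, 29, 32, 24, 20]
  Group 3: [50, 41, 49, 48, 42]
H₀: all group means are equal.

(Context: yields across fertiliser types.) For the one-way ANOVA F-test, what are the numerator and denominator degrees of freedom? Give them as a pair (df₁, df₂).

k = 3 groups, N = 27 total
df = (k−1, N−k) = (3−1, 27−3) = (2, 24)

degrees of freedom = [2, 24]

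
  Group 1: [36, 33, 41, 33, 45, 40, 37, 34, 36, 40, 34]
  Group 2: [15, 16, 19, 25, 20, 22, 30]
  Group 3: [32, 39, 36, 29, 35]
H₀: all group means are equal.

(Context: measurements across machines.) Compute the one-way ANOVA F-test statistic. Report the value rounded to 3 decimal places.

Group means [37.18, 21.00, 34.20], grand mean 31.609
SSB = Σnᵢ(x̄ᵢ−x̄)² = 1163.042; SSW = ΣΣ(x−x̄ᵢ)² = 372.436
MSB = 1163.042/2 = 581.5209; MSW = 372.436/20 = 18.6218
F = MSB/MSW = 31.2279
df = (2, 20)

test statistic = 31.228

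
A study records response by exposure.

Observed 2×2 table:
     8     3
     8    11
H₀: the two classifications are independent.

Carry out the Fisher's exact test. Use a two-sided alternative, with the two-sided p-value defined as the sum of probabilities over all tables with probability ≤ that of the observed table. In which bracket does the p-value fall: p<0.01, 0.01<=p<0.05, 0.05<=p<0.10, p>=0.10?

p-value bracket: p>=0.10

Margins: r₁=11, r₂=19, c₁=16, c₂=14, n=30
p_obs = C(11,8)·C(19,8)/C(30,16); sum pmf over tables with pmf ≤ p_obs
p-value (two-sided) = 0.14243
→ bracket: p>=0.10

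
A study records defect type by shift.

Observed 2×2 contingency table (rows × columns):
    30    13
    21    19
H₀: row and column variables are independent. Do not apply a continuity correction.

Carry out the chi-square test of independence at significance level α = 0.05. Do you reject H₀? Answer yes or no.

reject H₀: no

Row totals [43, 40], col totals [51, 32], n=83
χ² = (30−26.42)²/26.42 + (13−16.58)²/16.58 + (21−24.58)²/24.58 + (19−15.42)²/15.42 = 2.6082
df = 1
p-value (upper-tail) = 0.10631
At α=0.05: p ≥ α → fail to reject H₀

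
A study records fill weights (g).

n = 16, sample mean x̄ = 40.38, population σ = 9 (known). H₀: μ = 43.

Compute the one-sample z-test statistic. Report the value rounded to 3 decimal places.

SE = σ/√n = 9/√16 = 2.2500
z = (x̄−μ₀)/SE = (40.38−43)/2.2500 = -1.1644

test statistic = -1.164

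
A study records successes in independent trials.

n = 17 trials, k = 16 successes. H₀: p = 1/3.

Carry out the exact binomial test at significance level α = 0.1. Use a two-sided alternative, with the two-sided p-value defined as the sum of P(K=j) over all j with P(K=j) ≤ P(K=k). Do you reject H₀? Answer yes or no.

Exact binomial: n=17, k=16, p₀=1/3=0.3333
P(X=j) = C(n,j)·p₀^j·(1−p₀)^(n−j); p = Σ P(X=j) over j with P(X=j) ≤ P(X=16)
p-value (two-sided) = 0.00000
At α=0.1: p < α → reject H₀

reject H₀: yes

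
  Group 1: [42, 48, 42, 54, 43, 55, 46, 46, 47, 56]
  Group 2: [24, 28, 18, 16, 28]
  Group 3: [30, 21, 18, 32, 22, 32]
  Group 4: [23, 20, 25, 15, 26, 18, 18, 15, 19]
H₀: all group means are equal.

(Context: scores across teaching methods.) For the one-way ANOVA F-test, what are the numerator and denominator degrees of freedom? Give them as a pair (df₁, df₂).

k = 4 groups, N = 30 total
df = (k−1, N−k) = (4−1, 30−4) = (3, 26)

degrees of freedom = [3, 26]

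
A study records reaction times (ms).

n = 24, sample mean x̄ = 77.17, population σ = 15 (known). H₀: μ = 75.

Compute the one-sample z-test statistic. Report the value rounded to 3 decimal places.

test statistic = 0.709

SE = σ/√n = 15/√24 = 3.0619
z = (x̄−μ₀)/SE = (77.17−75)/3.0619 = 0.7087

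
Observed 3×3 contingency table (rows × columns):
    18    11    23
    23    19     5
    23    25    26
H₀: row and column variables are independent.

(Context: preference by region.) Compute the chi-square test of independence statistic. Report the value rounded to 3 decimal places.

test statistic = 15.198

Row totals [52, 47, 74], col totals [64, 55, 54], n=173
χ² = (18−19.24)²/19.24 + (11−16.53)²/16.53 + (23−16.23)²/16.23 + (23−17.39)²/17.39 + (19−14.94)²/14.94 + (5−14.67)²/14.67 + (23−27.38)²/27.38 + (25−23.53)²/23.53 + (26−23.10)²/23.10 = 15.1980
df = 4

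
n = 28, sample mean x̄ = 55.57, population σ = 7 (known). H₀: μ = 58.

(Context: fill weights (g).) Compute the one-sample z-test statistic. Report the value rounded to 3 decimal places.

test statistic = -1.837

SE = σ/√n = 7/√28 = 1.3229
z = (x̄−μ₀)/SE = (55.57−58)/1.3229 = -1.8369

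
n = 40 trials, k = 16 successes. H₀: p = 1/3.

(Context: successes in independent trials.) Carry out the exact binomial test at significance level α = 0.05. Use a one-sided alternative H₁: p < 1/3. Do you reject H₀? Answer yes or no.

Exact binomial: n=40, k=16, p₀=1/3=0.3333
P(X≤16) from Σ C(n,i)·p₀^i·(1−p₀)^(n−i)
p-value (one-sided, H₁ less) = 0.85557
At α=0.05: p ≥ α → fail to reject H₀

reject H₀: no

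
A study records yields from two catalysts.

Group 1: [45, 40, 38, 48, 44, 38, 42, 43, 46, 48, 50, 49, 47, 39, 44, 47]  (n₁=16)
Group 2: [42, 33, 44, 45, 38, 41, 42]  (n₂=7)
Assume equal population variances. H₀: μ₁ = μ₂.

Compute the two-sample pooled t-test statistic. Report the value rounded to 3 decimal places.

x̄₁=44.250, s₁=3.941, n₁=16
x̄₂=40.714, s₂=4.071, n₂=7
s_p² = [15·3.941² + 6·4.071²]/21 = 15.8299
SE = √(s_p²·(1/16+1/7)) = 1.8030
t = (44.250−40.714)/1.8030 = 1.9610
df = 21

test statistic = 1.961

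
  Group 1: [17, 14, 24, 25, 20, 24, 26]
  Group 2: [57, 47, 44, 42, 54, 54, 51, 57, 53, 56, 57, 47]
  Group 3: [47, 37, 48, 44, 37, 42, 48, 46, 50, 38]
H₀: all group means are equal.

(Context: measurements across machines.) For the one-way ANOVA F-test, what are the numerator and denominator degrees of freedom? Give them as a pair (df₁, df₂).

degrees of freedom = [2, 26]

k = 3 groups, N = 29 total
df = (k−1, N−k) = (3−1, 29−3) = (2, 26)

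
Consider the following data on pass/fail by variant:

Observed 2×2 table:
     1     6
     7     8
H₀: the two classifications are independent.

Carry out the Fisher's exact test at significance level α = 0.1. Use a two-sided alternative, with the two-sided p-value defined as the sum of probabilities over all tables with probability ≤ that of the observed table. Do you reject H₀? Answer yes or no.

reject H₀: no

Margins: r₁=7, r₂=15, c₁=8, c₂=14, n=22
p_obs = C(7,1)·C(15,7)/C(22,8); sum pmf over tables with pmf ≤ p_obs
p-value (two-sided) = 0.19322
At α=0.1: p ≥ α → fail to reject H₀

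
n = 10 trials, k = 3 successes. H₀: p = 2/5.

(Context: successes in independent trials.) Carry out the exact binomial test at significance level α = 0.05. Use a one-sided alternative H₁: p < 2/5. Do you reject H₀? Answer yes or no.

reject H₀: no

Exact binomial: n=10, k=3, p₀=2/5=0.4000
P(X≤3) from Σ C(n,i)·p₀^i·(1−p₀)^(n−i)
p-value (one-sided, H₁ less) = 0.38228
At α=0.05: p ≥ α → fail to reject H₀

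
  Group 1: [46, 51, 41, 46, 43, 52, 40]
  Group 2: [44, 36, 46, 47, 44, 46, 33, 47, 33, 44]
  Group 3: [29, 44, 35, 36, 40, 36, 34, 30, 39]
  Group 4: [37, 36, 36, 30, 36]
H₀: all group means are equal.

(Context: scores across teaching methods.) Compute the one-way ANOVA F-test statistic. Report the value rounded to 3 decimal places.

test statistic = 7.599

Group means [45.57, 42.00, 35.89, 35.00], grand mean 39.903
SSB = Σnᵢ(x̄ᵢ−x̄)² = 534.107; SSW = ΣΣ(x−x̄ᵢ)² = 632.603
MSB = 534.107/3 = 178.0355; MSW = 632.603/27 = 23.4297
F = MSB/MSW = 7.5987
df = (3, 27)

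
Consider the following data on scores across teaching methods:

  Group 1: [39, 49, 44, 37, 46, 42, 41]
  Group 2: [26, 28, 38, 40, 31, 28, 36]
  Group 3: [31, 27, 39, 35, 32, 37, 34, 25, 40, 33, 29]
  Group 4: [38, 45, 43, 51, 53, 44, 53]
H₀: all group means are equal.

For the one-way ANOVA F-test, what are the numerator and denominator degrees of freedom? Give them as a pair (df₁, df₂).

k = 4 groups, N = 32 total
df = (k−1, N−k) = (4−1, 32−4) = (3, 28)

degrees of freedom = [3, 28]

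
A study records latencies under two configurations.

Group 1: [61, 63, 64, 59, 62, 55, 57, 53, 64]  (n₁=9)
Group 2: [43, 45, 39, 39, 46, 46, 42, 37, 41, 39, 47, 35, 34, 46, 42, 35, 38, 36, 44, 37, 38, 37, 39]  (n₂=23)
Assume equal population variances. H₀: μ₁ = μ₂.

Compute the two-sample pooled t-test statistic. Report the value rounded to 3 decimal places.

test statistic = 12.367

x̄₁=59.778, s₁=4.024, n₁=9
x̄₂=40.217, s₂=4.022, n₂=23
s_p² = [8·4.024² + 22·4.022²]/30 = 16.1823
SE = √(s_p²·(1/9+1/23)) = 1.5816
t = (59.778−40.217)/1.5816 = 12.3671
df = 30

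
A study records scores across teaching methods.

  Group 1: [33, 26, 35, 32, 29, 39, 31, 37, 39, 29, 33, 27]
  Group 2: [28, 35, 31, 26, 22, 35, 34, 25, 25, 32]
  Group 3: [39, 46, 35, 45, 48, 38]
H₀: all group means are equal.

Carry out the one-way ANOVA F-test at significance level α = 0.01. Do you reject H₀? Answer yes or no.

reject H₀: yes

Group means [32.50, 29.30, 41.83], grand mean 33.357
SSB = Σnᵢ(x̄ᵢ−x̄)² = 604.495; SSW = ΣΣ(x−x̄ᵢ)² = 545.933
MSB = 604.495/2 = 302.2476; MSW = 545.933/25 = 21.8373
F = MSB/MSW = 13.8409
df = (2, 25)
p-value (upper-tail) = 0.00009
At α=0.01: p < α → reject H₀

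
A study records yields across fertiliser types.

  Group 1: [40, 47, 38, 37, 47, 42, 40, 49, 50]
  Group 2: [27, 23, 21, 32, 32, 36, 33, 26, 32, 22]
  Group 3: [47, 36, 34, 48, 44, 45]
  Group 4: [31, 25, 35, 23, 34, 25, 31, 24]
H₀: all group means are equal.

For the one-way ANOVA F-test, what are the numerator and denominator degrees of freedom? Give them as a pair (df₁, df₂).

k = 4 groups, N = 33 total
df = (k−1, N−k) = (4−1, 33−4) = (3, 29)

degrees of freedom = [3, 29]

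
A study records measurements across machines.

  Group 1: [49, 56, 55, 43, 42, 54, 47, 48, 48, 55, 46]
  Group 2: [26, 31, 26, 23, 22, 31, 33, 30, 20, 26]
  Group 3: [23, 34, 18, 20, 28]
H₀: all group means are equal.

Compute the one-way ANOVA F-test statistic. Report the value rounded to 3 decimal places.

Group means [49.36, 26.80, 24.60], grand mean 35.923
SSB = Σnᵢ(x̄ᵢ−x̄)² = 3460.501; SSW = ΣΣ(x−x̄ᵢ)² = 581.345
MSB = 3460.501/2 = 1730.2503; MSW = 581.345/23 = 25.2759
F = MSB/MSW = 68.4546
df = (2, 23)

test statistic = 68.455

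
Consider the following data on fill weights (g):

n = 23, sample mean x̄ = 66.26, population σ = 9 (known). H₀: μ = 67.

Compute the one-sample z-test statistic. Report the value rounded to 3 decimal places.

test statistic = -0.394

SE = σ/√n = 9/√23 = 1.8766
z = (x̄−μ₀)/SE = (66.26−67)/1.8766 = -0.3943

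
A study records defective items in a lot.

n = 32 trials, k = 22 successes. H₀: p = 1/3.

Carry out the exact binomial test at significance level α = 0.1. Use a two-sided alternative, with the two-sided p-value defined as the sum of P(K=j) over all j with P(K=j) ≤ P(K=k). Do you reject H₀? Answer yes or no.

reject H₀: yes

Exact binomial: n=32, k=22, p₀=1/3=0.3333
P(X=j) = C(n,j)·p₀^j·(1−p₀)^(n−j); p = Σ P(X=j) over j with P(X=j) ≤ P(X=22)
p-value (two-sided) = 0.00005
At α=0.1: p < α → reject H₀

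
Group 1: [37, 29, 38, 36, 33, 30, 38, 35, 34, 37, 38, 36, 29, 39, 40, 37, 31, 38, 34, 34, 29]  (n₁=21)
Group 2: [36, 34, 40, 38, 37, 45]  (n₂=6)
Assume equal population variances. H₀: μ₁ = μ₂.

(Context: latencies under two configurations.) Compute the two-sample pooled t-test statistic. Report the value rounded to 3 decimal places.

test statistic = -2.099

x̄₁=34.857, s₁=3.511, n₁=21
x̄₂=38.333, s₂=3.830, n₂=6
s_p² = [20·3.511² + 5·3.830²]/25 = 12.7962
SE = √(s_p²·(1/21+1/6)) = 1.6559
t = (34.857−38.333)/1.6559 = -2.0993
df = 25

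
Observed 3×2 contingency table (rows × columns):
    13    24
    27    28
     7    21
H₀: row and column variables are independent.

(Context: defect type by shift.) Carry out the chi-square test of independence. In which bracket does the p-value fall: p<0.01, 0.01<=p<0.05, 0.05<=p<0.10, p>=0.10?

p-value bracket: 0.05<=p<0.10

Row totals [37, 55, 28], col totals [47, 73], n=120
χ² = (13−14.49)²/14.49 + (24−22.51)²/22.51 + (27−21.54)²/21.54 + (28−33.46)²/33.46 + (7−10.97)²/10.97 + (21−17.03)²/17.03 = 4.8844
df = 2
p-value (upper-tail) = 0.08697
→ bracket: 0.05<=p<0.10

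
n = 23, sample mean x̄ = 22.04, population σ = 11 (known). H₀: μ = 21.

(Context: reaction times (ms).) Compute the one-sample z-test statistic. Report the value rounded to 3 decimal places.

SE = σ/√n = 11/√23 = 2.2937
z = (x̄−μ₀)/SE = (22.04−21)/2.2937 = 0.4534

test statistic = 0.453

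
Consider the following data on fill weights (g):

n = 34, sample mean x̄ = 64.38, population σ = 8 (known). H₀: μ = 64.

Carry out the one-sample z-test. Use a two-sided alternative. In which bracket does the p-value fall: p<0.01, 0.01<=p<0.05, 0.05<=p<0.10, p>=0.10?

SE = σ/√n = 8/√34 = 1.3720
z = (x̄−μ₀)/SE = (64.38−64)/1.3720 = 0.2770
p-value (two-sided) = 0.78180
→ bracket: p>=0.10

p-value bracket: p>=0.10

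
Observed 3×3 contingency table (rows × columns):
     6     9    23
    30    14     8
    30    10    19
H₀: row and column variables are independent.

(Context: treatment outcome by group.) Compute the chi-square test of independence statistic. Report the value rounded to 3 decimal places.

test statistic = 24.332

Row totals [38, 52, 59], col totals [66, 33, 50], n=149
χ² = (6−16.83)²/16.83 + (9−8.42)²/8.42 + (23−12.75)²/12.75 + (30−23.03)²/23.03 + (14−11.52)²/11.52 + (8−17.45)²/17.45 + (30−26.13)²/26.13 + (10−13.07)²/13.07 + (19−19.80)²/19.80 = 24.3316
df = 4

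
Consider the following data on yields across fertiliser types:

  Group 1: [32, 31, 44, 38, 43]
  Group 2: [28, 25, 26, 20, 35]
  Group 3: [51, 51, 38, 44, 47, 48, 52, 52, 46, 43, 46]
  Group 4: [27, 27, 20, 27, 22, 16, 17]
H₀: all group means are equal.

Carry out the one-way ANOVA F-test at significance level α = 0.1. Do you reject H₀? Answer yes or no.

reject H₀: yes

Group means [37.60, 26.80, 47.09, 22.29], grand mean 35.571
SSB = Σnᵢ(x̄ᵢ−x̄)² = 3100.519; SSW = ΣΣ(x−x̄ᵢ)² = 594.338
MSB = 3100.519/3 = 1033.5065; MSW = 594.338/24 = 24.7641
F = MSB/MSW = 41.7341
df = (3, 24)
p-value (upper-tail) = 0.00000
At α=0.1: p < α → reject H₀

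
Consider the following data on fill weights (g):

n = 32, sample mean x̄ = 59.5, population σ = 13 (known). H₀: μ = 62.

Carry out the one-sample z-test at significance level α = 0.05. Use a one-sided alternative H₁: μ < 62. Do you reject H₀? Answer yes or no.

reject H₀: no

SE = σ/√n = 13/√32 = 2.2981
z = (x̄−μ₀)/SE = (59.5−62)/2.2981 = -1.0879
p-value (one-sided, H₁ less) = 0.13833
At α=0.05: p ≥ α → fail to reject H₀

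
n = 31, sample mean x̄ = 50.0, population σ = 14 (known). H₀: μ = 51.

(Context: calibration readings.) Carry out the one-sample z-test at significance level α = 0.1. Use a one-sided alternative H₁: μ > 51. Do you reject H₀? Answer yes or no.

reject H₀: no

SE = σ/√n = 14/√31 = 2.5145
z = (x̄−μ₀)/SE = (50.0−51)/2.5145 = -0.3977
p-value (one-sided, H₁ greater) = 0.65457
At α=0.1: p ≥ α → fail to reject H₀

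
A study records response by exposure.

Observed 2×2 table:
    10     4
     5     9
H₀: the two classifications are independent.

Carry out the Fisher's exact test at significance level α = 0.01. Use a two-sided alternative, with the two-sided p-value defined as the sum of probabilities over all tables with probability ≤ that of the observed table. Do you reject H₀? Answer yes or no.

reject H₀: no

Margins: r₁=14, r₂=14, c₁=15, c₂=13, n=28
p_obs = C(14,10)·C(14,5)/C(28,15); sum pmf over tables with pmf ≤ p_obs
p-value (two-sided) = 0.12835
At α=0.01: p ≥ α → fail to reject H₀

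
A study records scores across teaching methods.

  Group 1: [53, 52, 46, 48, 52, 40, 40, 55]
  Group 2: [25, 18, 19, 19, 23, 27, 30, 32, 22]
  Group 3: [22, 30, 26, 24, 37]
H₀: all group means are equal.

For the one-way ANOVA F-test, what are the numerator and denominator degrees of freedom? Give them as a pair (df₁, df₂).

degrees of freedom = [2, 19]

k = 3 groups, N = 22 total
df = (k−1, N−k) = (3−1, 22−3) = (2, 19)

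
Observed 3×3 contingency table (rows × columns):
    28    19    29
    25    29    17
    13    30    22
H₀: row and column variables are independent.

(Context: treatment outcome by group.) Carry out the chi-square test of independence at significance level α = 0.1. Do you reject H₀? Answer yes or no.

Row totals [76, 71, 65], col totals [66, 78, 68], n=212
χ² = (28−23.66)²/23.66 + (19−27.96)²/27.96 + (29−24.38)²/24.38 + (25−22.10)²/22.10 + (29−26.12)²/26.12 + (17−22.77)²/22.77 + (13−20.24)²/20.24 + (30−23.92)²/23.92 + (22−20.85)²/20.85 = 10.9043
df = 4
p-value (upper-tail) = 0.02766
At α=0.1: p < α → reject H₀

reject H₀: yes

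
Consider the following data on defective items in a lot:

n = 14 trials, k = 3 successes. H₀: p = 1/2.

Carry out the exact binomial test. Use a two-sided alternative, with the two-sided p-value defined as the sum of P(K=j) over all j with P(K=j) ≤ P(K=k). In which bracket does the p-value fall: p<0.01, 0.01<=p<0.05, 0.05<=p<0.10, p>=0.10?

Exact binomial: n=14, k=3, p₀=1/2=0.5000
P(X=j) = C(n,j)·p₀^j·(1−p₀)^(n−j); p = Σ P(X=j) over j with P(X=j) ≤ P(X=3)
p-value (two-sided) = 0.05737
→ bracket: 0.05<=p<0.10

p-value bracket: 0.05<=p<0.10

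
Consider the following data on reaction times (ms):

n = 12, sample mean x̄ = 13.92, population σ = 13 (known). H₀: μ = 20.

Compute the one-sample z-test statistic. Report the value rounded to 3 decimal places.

test statistic = -1.620

SE = σ/√n = 13/√12 = 3.7528
z = (x̄−μ₀)/SE = (13.92−20)/3.7528 = -1.6201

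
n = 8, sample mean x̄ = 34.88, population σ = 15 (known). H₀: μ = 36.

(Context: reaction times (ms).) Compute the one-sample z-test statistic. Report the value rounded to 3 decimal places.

test statistic = -0.211

SE = σ/√n = 15/√8 = 5.3033
z = (x̄−μ₀)/SE = (34.88−36)/5.3033 = -0.2112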